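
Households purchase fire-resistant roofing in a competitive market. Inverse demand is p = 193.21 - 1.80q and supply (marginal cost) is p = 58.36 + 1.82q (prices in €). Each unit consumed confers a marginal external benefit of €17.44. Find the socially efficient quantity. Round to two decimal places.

q* = 42.07

Social marginal benefit = demand + MEB = 210.65 - 1.80q.
Set SMB = MC: 210.65 - 1.80q = 58.36 + 1.82q → q* = 42.0691.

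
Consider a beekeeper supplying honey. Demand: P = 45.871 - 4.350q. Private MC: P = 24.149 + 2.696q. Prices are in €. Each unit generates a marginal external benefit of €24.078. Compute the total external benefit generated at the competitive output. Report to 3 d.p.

Market equilibrium (private): 24.149 + 2.696q = 45.871 - 4.350q → q_m = 3.0829.
Total external benefit = MEB × q_m = 24.078 × 3.0829 = 74.2301.

€74.230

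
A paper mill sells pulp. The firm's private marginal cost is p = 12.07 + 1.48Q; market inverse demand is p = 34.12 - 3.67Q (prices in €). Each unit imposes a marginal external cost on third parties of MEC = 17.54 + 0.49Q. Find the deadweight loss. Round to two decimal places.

DWL = €34.19

Market equilibrium (private): 12.07 + 1.48Q = 34.12 - 3.67Q → Q_m = 4.2816.
Social marginal cost = private MC + MEC = 29.61 + 1.97Q.
Set SMC = demand: 29.61 + 1.97Q = 34.12 - 3.67Q → Q* = 0.7996.
Between Q* and Q_m the wedge SMC − demand runs linearly from 0 to MEC(Q_m), so the loss is a triangle.
DWL = ½ × 3.4820 × 19.6380 = 34.1898.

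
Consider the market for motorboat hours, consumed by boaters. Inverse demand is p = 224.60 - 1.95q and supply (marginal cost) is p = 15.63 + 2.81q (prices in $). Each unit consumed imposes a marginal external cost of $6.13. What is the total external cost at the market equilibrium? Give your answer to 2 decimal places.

$269.11

Market equilibrium (private): 15.63 + 2.81q = 224.60 - 1.95q → q_m = 43.9013.
Total external cost = MEC × q_m = 6.13 × 43.9013 = 269.1150.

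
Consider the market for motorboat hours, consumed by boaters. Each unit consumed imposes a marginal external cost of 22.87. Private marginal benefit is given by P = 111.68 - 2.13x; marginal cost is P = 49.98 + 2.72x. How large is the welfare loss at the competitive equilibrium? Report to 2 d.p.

DWL = 53.92

Market equilibrium (private): 49.98 + 2.72x = 111.68 - 2.13x → x_m = 12.7216.
Social marginal benefit = demand − MEC = 88.81 - 2.13x.
Set SMB = MC: 88.81 - 2.13x = 49.98 + 2.72x → x* = 8.0062.
Height of the DWL triangle at x_m is MC(x_m) − SMB(x_m) = MEC(x_m) = 22.8700.
DWL = ½ × 4.7154 × 22.8700 = 53.9206.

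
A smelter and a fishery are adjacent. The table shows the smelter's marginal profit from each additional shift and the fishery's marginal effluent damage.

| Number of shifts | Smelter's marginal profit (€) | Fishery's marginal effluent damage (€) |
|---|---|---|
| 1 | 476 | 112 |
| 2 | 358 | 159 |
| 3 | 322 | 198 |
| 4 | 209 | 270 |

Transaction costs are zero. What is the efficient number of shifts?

Bargaining reaches the level where marginal profit last exceeds marginal effluent damage.
That holds through level 3 (322 ≥ 198) but not at 4 (209 < 270).

3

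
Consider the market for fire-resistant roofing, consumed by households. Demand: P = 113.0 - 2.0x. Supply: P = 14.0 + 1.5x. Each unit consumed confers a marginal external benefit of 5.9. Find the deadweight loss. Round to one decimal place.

Market equilibrium (private): 14.0 + 1.5x = 113.0 - 2.0x → x_m = 28.2857.
Social marginal benefit = demand + MEB = 118.9 - 2.0x.
Set SMB = MC: 118.9 - 2.0x = 14.0 + 1.5x → x* = 29.9714.
Height of the DWL triangle at x_m is SMB(x_m) − MC(x_m) = MEB(x_m) = 5.9000.
DWL = ½ × 1.6857 × 5.9000 = 4.9728.

DWL = 5.0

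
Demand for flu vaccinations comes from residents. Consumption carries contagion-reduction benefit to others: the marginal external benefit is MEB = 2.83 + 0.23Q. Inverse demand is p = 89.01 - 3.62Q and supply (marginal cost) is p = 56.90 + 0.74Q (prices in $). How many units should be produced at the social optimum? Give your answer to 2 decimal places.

Q* = 8.46

Social marginal benefit = demand + MEB = 91.84 - 3.39Q.
Set SMB = MC: 91.84 - 3.39Q = 56.90 + 0.74Q → Q* = 8.4600.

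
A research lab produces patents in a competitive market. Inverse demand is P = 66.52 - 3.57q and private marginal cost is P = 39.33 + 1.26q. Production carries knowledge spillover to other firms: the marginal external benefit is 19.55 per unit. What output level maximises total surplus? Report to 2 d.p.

Social marginal cost = private MC − MEB = 19.78 + 1.26q.
Set SMC = demand: 19.78 + 1.26q = 66.52 - 3.57q → q* = 9.6770.

q* = 9.68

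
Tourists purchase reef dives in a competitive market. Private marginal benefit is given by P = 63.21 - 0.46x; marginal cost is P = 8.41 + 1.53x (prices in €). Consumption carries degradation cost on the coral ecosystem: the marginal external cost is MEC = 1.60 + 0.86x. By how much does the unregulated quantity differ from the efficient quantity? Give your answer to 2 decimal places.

Market equilibrium (private): 8.41 + 1.53x = 63.21 - 0.46x → x_m = 27.5377.
Social marginal benefit = demand − MEC = 61.61 - 1.32x.
Set SMB = MC: 61.61 - 1.32x = 8.41 + 1.53x → x* = 18.6667.
Gap = |27.5377 − 18.6667| = 8.8710.

8.87 units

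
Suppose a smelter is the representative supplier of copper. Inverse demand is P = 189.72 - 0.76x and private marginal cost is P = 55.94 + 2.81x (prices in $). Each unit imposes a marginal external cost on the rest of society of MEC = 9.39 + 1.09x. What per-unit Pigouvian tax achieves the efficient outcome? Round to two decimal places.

tax = $38.49 per unit

Social marginal cost = private MC + MEC = 65.33 + 3.90x.
Set SMC = demand: 65.33 + 3.90x = 189.72 - 0.76x → x* = 26.6931.
The Pigouvian tax equals MEC at x*: 9.39 + 1.09×26.6931 = 38.4855.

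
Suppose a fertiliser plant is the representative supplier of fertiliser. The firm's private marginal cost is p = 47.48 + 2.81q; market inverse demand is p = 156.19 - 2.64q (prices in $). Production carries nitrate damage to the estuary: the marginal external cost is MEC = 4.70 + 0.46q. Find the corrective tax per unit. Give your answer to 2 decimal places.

tax = $12.80 per unit

Social marginal cost = private MC + MEC = 52.18 + 3.27q.
Set SMC = demand: 52.18 + 3.27q = 156.19 - 2.64q → q* = 17.5990.
The Pigouvian tax equals MEC at q*: 4.70 + 0.46×17.5990 = 12.7955.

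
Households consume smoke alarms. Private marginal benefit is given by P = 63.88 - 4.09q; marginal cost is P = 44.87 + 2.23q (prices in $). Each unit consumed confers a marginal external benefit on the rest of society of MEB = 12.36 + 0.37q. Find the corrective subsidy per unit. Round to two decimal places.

subsidy = $14.31 per unit

Social marginal benefit = demand + MEB = 76.24 - 3.72q.
Set SMB = MC: 76.24 - 3.72q = 44.87 + 2.23q → q* = 5.2723.
The Pigouvian subsidy equals MEB at q*: 12.36 + 0.37×5.2723 = 14.3108.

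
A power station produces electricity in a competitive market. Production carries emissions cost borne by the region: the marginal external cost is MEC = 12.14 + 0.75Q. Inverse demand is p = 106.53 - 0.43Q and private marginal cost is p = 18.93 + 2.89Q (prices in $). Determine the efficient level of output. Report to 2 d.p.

Q* = 18.54

Social marginal cost = private MC + MEC = 31.07 + 3.64Q.
Set SMC = demand: 31.07 + 3.64Q = 106.53 - 0.43Q → Q* = 18.5405.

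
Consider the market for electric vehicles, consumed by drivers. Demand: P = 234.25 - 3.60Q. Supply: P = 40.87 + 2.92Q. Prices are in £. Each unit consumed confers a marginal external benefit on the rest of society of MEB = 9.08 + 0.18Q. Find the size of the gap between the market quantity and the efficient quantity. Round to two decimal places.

2.27 units

Market equilibrium (private): 40.87 + 2.92Q = 234.25 - 3.60Q → Q_m = 29.6595.
Social marginal benefit = demand + MEB = 243.33 - 3.42Q.
Set SMB = MC: 243.33 - 3.42Q = 40.87 + 2.92Q → Q* = 31.9338.
Gap = |29.6595 − 31.9338| = 2.2743.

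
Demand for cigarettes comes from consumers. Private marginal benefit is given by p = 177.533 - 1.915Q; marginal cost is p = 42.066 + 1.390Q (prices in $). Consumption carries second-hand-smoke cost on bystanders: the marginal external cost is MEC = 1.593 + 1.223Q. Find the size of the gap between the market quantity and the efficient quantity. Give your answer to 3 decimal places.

11.423 units

Market equilibrium (private): 42.066 + 1.390Q = 177.533 - 1.915Q → Q_m = 40.9885.
Social marginal benefit = demand − MEC = 175.940 - 3.138Q.
Set SMB = MC: 175.940 - 3.138Q = 42.066 + 1.390Q → Q* = 29.5658.
Gap = |40.9885 − 29.5658| = 11.4227.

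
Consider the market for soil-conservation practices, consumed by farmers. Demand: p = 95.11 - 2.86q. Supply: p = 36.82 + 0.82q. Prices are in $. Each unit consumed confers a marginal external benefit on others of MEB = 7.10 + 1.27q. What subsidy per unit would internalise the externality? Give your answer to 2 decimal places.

subsidy = $41.56 per unit

Social marginal benefit = demand + MEB = 102.21 - 1.59q.
Set SMB = MC: 102.21 - 1.59q = 36.82 + 0.82q → q* = 27.1328.
The Pigouvian subsidy equals MEB at q*: 7.10 + 1.27×27.1328 = 41.5587.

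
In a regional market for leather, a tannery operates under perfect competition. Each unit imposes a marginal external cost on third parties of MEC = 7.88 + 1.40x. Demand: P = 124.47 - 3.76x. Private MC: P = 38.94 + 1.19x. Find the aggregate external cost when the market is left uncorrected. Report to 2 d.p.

345.15

Market equilibrium (private): 38.94 + 1.19x = 124.47 - 3.76x → x_m = 17.2788.
Total external cost = ∫₀^{x_m} (7.88 + 1.40x) dx = 7.88×17.2788 + ½×1.40×17.2788² = 345.1468.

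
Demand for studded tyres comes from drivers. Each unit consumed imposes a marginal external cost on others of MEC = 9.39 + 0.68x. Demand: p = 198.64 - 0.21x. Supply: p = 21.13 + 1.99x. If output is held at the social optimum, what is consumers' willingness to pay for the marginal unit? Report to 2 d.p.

Social marginal benefit = demand − MEC = 189.25 - 0.89x.
Set SMB = MC: 189.25 - 0.89x = 21.13 + 1.99x → x* = 58.3750.
Consumer price on the demand curve at x*: 198.64 − 0.21×58.3750 = 186.3813.

P = 186.38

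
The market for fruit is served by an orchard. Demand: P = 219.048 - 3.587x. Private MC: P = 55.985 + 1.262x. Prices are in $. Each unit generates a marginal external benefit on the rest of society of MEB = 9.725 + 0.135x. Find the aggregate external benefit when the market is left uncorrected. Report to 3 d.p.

$403.367

Market equilibrium (private): 55.985 + 1.262x = 219.048 - 3.587x → x_m = 33.6282.
Total external benefit = ∫₀^{x_m} (9.725 + 0.135x) dx = 9.725×33.6282 + ½×0.135×33.6282² = 403.3670.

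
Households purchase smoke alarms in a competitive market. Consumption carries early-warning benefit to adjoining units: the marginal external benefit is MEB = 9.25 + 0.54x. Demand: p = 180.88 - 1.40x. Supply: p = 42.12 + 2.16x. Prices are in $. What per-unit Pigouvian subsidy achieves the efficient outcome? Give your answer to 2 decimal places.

Social marginal benefit = demand + MEB = 190.13 - 0.86x.
Set SMB = MC: 190.13 - 0.86x = 42.12 + 2.16x → x* = 49.0099.
The Pigouvian subsidy equals MEB at x*: 9.25 + 0.54×49.0099 = 35.7153.

subsidy = $35.72 per unit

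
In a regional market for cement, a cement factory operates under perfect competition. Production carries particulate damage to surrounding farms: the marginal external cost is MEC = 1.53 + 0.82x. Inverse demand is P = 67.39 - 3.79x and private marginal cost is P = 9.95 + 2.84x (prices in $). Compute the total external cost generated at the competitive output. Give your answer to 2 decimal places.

$44.03

Market equilibrium (private): 9.95 + 2.84x = 67.39 - 3.79x → x_m = 8.6637.
Total external cost = ∫₀^{x_m} (1.53 + 0.82x) dx = 1.53×8.6637 + ½×0.82×8.6637² = 44.0299.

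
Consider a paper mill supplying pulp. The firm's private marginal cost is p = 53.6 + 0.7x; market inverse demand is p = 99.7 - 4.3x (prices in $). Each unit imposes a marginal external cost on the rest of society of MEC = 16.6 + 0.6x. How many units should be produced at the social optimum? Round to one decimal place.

x* = 5.3

Social marginal cost = private MC + MEC = 70.2 + 1.3x.
Set SMC = demand: 70.2 + 1.3x = 99.7 - 4.3x → x* = 5.2679.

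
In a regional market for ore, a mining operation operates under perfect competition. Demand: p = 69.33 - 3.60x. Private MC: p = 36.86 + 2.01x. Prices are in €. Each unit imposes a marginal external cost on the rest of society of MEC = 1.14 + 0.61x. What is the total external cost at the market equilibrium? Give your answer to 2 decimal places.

Market equilibrium (private): 36.86 + 2.01x = 69.33 - 3.60x → x_m = 5.7879.
Total external cost = ∫₀^{x_m} (1.14 + 0.61x) dx = 1.14×5.7879 + ½×0.61×5.7879² = 16.8156.

€16.82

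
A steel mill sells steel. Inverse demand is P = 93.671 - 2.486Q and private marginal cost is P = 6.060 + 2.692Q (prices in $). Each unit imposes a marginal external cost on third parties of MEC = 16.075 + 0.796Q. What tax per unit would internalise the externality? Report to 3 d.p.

Social marginal cost = private MC + MEC = 22.135 + 3.488Q.
Set SMC = demand: 22.135 + 3.488Q = 93.671 - 2.486Q → Q* = 11.9746.
The Pigouvian tax equals MEC at Q*: 16.075 + 0.796×11.9746 = 25.6068.

tax = $25.607 per unit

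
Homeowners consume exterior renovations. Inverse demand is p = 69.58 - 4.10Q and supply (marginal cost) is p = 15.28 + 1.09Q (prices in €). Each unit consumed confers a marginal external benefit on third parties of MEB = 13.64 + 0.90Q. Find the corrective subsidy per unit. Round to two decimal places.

subsidy = €27.89 per unit

Social marginal benefit = demand + MEB = 83.22 - 3.20Q.
Set SMB = MC: 83.22 - 3.20Q = 15.28 + 1.09Q → Q* = 15.8368.
The Pigouvian subsidy equals MEB at Q*: 13.64 + 0.90×15.8368 = 27.8931.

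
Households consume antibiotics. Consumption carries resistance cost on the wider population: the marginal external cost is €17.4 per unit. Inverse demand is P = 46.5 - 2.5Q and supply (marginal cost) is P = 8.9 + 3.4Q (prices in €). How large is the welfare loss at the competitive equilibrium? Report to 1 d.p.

Market equilibrium (private): 8.9 + 3.4Q = 46.5 - 2.5Q → Q_m = 6.3729.
Social marginal benefit = demand − MEC = 29.1 - 2.5Q.
Set SMB = MC: 29.1 - 2.5Q = 8.9 + 3.4Q → Q* = 3.4237.
The loss is the area between SMB and MC from Q* to Q_m; with linear curves that's a triangle of height MEC(Q_m).
DWL = ½ × 2.9492 × 17.4000 = 25.6580.

DWL = €25.7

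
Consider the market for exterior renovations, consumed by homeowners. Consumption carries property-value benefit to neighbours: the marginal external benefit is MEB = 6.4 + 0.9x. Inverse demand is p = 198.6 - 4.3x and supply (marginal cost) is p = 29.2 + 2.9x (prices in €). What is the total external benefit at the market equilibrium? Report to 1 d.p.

€399.7

Market equilibrium (private): 29.2 + 2.9x = 198.6 - 4.3x → x_m = 23.5278.
Total external benefit = ∫₀^{x_m} (6.4 + 0.9x) dx = 6.4×23.5278 + ½×0.9×23.5278² = 399.6787.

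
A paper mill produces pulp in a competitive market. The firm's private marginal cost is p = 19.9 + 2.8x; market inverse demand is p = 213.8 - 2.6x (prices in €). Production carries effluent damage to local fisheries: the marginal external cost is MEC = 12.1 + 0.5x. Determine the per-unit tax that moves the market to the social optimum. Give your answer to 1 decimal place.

tax = €27.5 per unit

Social marginal cost = private MC + MEC = 32.0 + 3.3x.
Set SMC = demand: 32.0 + 3.3x = 213.8 - 2.6x → x* = 30.8136.
The Pigouvian tax equals MEC at x*: 12.1 + 0.5×30.8136 = 27.5068.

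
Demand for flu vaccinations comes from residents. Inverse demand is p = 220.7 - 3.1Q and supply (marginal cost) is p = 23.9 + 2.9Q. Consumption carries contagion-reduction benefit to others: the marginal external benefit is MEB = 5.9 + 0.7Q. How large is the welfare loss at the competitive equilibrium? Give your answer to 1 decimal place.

DWL = 78.6

Market equilibrium (private): 23.9 + 2.9Q = 220.7 - 3.1Q → Q_m = 32.8000.
Social marginal benefit = demand + MEB = 226.6 - 2.4Q.
Set SMB = MC: 226.6 - 2.4Q = 23.9 + 2.9Q → Q* = 38.2453.
Height of the DWL triangle at Q_m is SMB(Q_m) − MC(Q_m) = MEB(Q_m) = 28.8600.
DWL = ½ × 5.4453 × 28.8600 = 78.5757.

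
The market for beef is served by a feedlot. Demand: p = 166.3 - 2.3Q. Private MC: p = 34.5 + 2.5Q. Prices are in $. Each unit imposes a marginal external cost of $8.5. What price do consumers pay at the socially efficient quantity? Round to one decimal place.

Social marginal cost = private MC + MEC = 43.0 + 2.5Q.
Set SMC = demand: 43.0 + 2.5Q = 166.3 - 2.3Q → Q* = 25.6875.
Consumer price on the demand curve at Q*: 166.3 − 2.3×25.6875 = 107.2188.

P = $107.2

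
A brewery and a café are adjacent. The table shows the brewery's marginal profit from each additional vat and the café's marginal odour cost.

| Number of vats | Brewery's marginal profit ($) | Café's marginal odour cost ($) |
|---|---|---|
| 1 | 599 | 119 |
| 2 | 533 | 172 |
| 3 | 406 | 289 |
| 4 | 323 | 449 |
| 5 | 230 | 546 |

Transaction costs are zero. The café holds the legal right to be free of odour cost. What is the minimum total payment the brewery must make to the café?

Efficient level: marginal profit ≥ marginal odour cost through level 3, so k* = 3.
With the café holding the right, the brewery must at least compensate total damage at k*: 119 + 172 + 289 = 580.

$580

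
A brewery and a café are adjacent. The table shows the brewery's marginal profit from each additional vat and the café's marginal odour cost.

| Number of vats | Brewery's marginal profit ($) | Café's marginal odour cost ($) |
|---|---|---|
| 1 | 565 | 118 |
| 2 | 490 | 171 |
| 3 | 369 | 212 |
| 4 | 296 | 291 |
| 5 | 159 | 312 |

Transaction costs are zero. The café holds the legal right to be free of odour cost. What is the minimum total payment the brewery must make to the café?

Efficient level: marginal profit ≥ marginal odour cost through level 4, so k* = 4.
With the café holding the right, the brewery must at least compensate total damage at k*: 118 + 171 + 212 + 291 = 792.

$792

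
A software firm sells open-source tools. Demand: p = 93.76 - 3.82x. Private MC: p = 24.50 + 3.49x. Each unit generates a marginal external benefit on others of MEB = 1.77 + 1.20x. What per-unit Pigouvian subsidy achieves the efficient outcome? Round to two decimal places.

Social marginal cost = private MC − MEB = 22.73 + 2.29x.
Set SMC = demand: 22.73 + 2.29x = 93.76 - 3.82x → x* = 11.6252.
The Pigouvian subsidy equals MEB at x*: 1.77 + 1.20×11.6252 = 15.7202.

subsidy = 15.72 per unit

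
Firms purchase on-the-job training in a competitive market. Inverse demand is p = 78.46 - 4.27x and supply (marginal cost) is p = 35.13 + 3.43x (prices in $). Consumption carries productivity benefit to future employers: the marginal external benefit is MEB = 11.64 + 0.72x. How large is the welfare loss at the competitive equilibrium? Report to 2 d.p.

Market equilibrium (private): 35.13 + 3.43x = 78.46 - 4.27x → x_m = 5.6273.
Social marginal benefit = demand + MEB = 90.10 - 3.55x.
Set SMB = MC: 90.10 - 3.55x = 35.13 + 3.43x → x* = 7.8754.
Between x* and x_m the wedge SMB − MC runs linearly from 0 to MEB(x_m), so the loss is a triangle.
DWL = ½ × 2.2481 × 15.6916 = 17.6381.

DWL = $17.64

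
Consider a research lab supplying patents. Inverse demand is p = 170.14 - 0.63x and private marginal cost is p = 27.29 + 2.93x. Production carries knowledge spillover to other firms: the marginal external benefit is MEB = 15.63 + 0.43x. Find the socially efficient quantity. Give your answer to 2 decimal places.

x* = 50.63

Social marginal cost = private MC − MEB = 11.66 + 2.50x.
Set SMC = demand: 11.66 + 2.50x = 170.14 - 0.63x → x* = 50.6326.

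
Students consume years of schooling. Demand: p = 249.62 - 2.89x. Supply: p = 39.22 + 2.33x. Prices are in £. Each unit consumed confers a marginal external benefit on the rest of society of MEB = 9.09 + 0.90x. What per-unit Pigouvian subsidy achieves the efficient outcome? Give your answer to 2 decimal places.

Social marginal benefit = demand + MEB = 258.71 - 1.99x.
Set SMB = MC: 258.71 - 1.99x = 39.22 + 2.33x → x* = 50.8079.
The Pigouvian subsidy equals MEB at x*: 9.09 + 0.90×50.8079 = 54.8171.

subsidy = £54.82 per unit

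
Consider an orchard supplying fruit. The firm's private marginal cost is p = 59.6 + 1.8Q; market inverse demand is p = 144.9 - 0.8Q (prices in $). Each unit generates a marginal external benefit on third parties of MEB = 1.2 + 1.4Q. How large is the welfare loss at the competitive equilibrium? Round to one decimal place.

Market equilibrium (private): 59.6 + 1.8Q = 144.9 - 0.8Q → Q_m = 32.8077.
Social marginal cost = private MC − MEB = 58.4 + 0.4Q.
Set SMC = demand: 58.4 + 0.4Q = 144.9 - 0.8Q → Q* = 72.0833.
The loss is the area between SMC and demand from Q* to Q_m; with linear curves that's a triangle of height MEB(Q_m).
DWL = ½ × 39.2756 × 47.1308 = 925.5452.

DWL = $925.5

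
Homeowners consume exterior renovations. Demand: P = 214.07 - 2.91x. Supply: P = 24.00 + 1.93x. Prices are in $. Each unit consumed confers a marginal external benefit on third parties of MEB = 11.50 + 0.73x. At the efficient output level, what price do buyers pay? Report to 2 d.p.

Social marginal benefit = demand + MEB = 225.57 - 2.18x.
Set SMB = MC: 225.57 - 2.18x = 24.00 + 1.93x → x* = 49.0438.
Consumer price on the demand curve at x*: 214.07 − 2.91×49.0438 = 71.3525.

P = $71.35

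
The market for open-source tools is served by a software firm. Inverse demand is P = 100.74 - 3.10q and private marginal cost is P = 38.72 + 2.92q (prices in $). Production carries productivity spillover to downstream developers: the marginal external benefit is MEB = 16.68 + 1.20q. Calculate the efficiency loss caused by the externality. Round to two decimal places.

Market equilibrium (private): 38.72 + 2.92q = 100.74 - 3.10q → q_m = 10.3023.
Social marginal cost = private MC − MEB = 22.04 + 1.72q.
Set SMC = demand: 22.04 + 1.72q = 100.74 - 3.10q → q* = 16.3278.
Height of the DWL triangle at q_m is demand(q_m) − SMC(q_m) = MEB(q_m) = 29.0428.
DWL = ½ × 6.0255 × 29.0428 = 87.4987.

DWL = $87.50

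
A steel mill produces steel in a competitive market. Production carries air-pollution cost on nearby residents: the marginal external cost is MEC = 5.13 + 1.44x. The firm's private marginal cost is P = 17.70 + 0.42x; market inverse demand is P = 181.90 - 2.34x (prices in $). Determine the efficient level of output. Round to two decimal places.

Social marginal cost = private MC + MEC = 22.83 + 1.86x.
Set SMC = demand: 22.83 + 1.86x = 181.90 - 2.34x → x* = 37.8738.

x* = 37.87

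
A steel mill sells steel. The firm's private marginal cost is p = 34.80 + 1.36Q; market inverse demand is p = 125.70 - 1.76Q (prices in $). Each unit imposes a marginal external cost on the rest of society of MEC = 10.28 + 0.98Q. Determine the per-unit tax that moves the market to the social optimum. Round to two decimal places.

tax = $29.55 per unit

Social marginal cost = private MC + MEC = 45.08 + 2.34Q.
Set SMC = demand: 45.08 + 2.34Q = 125.70 - 1.76Q → Q* = 19.6634.
The Pigouvian tax equals MEC at Q*: 10.28 + 0.98×19.6634 = 29.5501.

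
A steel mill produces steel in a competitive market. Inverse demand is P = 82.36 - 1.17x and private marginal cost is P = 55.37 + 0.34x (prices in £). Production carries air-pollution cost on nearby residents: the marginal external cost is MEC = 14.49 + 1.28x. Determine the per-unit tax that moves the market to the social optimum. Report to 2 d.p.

tax = £20.22 per unit

Social marginal cost = private MC + MEC = 69.86 + 1.62x.
Set SMC = demand: 69.86 + 1.62x = 82.36 - 1.17x → x* = 4.4803.
The Pigouvian tax equals MEC at x*: 14.49 + 1.28×4.4803 = 20.2248.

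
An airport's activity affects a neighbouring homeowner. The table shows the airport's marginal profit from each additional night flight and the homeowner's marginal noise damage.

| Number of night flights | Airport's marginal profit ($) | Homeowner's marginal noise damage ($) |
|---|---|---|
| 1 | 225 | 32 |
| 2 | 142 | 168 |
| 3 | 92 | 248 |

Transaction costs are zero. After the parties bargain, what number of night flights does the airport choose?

1

Bargaining reaches the level where marginal profit last exceeds marginal noise damage.
That holds through level 1 (225 ≥ 32) but not at 2 (142 < 168).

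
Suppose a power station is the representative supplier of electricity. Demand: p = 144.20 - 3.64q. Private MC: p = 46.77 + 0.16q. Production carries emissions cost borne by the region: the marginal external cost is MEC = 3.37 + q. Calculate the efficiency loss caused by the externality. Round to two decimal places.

DWL = 87.66

Market equilibrium (private): 46.77 + 0.16q = 144.20 - 3.64q → q_m = 25.6395.
Social marginal cost = private MC + MEC = 50.14 + 1.16q.
Set SMC = demand: 50.14 + 1.16q = 144.20 - 3.64q → q* = 19.5958.
The loss is the area between SMC and demand from q* to q_m; with linear curves that's a triangle of height MEC(q_m).
DWL = ½ × 6.0437 × 29.0095 = 87.6624.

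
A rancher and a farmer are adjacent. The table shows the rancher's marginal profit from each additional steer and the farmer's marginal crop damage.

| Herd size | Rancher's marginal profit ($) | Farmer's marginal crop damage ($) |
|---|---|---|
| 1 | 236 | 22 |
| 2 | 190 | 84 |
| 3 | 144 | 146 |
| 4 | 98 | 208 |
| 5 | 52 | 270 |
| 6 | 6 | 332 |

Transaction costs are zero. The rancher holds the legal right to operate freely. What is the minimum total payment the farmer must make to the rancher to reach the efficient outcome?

$300

Left alone the rancher would choose level 6 (marginal profit stays positive).
Efficient level: k* = 2 (marginal profit ≥ marginal crop damage through 2).
The farmer must at least cover the rancher's forgone profit from cutting 6→2: 144 + 98 + 52 + 6 = 300.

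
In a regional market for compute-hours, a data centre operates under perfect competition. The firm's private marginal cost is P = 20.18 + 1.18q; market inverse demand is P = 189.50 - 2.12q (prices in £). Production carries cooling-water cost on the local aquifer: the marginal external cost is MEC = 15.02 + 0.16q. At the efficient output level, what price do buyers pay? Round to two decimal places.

Social marginal cost = private MC + MEC = 35.20 + 1.34q.
Set SMC = demand: 35.20 + 1.34q = 189.50 - 2.12q → q* = 44.5954.
Consumer price on the demand curve at q*: 189.50 − 2.12×44.5954 = 94.9578.

P = £94.96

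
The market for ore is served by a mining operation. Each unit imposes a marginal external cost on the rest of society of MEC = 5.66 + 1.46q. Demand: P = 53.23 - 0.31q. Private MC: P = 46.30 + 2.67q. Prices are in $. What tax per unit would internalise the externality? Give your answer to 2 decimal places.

Social marginal cost = private MC + MEC = 51.96 + 4.13q.
Set SMC = demand: 51.96 + 4.13q = 53.23 - 0.31q → q* = 0.2860.
The Pigouvian tax equals MEC at q*: 5.66 + 1.46×0.2860 = 6.0776.

tax = $6.08 per unit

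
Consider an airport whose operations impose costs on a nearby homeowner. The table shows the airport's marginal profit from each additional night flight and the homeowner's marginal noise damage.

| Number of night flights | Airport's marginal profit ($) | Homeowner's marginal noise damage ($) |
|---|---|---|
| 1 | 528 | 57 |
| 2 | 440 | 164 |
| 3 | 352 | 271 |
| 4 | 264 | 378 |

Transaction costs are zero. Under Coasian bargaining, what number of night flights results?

Bargaining reaches the level where marginal profit last exceeds marginal noise damage.
That holds through level 3 (352 ≥ 271) but not at 4 (264 < 378).

3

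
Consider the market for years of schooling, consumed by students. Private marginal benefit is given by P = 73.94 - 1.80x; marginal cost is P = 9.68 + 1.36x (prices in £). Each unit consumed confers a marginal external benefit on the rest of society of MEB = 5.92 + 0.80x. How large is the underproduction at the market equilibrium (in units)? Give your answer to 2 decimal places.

Market equilibrium (private): 9.68 + 1.36x = 73.94 - 1.80x → x_m = 20.3354.
Social marginal benefit = demand + MEB = 79.86 - x.
Set SMB = MC: 79.86 - x = 9.68 + 1.36x → x* = 29.7373.
Gap = |20.3354 − 29.7373| = 9.4019.

9.40 units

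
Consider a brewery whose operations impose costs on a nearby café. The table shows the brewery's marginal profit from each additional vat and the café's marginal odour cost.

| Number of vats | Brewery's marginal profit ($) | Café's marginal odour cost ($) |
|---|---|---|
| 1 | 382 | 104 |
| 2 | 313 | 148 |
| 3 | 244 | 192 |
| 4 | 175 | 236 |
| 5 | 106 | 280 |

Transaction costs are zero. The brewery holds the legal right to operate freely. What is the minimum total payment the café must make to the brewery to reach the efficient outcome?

Left alone the brewery would choose level 5 (marginal profit stays positive).
Efficient level: k* = 3 (marginal profit ≥ marginal odour cost through 3).
The café must at least cover the brewery's forgone profit from cutting 5→3: 175 + 106 = 281.

$281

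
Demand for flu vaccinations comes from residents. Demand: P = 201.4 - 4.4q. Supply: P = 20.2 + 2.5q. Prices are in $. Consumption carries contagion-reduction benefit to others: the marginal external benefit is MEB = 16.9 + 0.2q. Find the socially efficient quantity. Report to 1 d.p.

q* = 29.6

Social marginal benefit = demand + MEB = 218.3 - 4.2q.
Set SMB = MC: 218.3 - 4.2q = 20.2 + 2.5q → q* = 29.5672.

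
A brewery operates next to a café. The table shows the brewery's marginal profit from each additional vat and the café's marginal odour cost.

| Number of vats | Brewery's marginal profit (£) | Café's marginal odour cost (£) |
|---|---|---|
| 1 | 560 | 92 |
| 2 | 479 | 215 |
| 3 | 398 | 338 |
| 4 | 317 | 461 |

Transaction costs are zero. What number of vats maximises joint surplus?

3

Bargaining reaches the level where marginal profit last exceeds marginal odour cost.
That holds through level 3 (398 ≥ 338) but not at 4 (317 < 461).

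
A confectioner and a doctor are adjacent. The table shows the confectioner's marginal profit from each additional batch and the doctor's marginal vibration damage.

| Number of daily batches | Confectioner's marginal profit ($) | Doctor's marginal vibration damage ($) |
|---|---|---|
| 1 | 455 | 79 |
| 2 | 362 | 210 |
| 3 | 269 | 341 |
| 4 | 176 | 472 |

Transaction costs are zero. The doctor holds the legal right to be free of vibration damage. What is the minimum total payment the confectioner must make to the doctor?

Efficient level: marginal profit ≥ marginal vibration damage through level 2, so k* = 2.
With the doctor holding the right, the confectioner must at least compensate total damage at k*: 79 + 210 = 289.

$289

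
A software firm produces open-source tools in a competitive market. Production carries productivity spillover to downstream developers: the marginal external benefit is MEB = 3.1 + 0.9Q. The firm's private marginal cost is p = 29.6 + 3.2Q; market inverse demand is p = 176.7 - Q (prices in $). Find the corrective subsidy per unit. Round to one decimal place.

Social marginal cost = private MC − MEB = 26.5 + 2.3Q.
Set SMC = demand: 26.5 + 2.3Q = 176.7 - Q → Q* = 45.5152.
The Pigouvian subsidy equals MEB at Q*: 3.1 + 0.9×45.5152 = 44.0637.

subsidy = $44.1 per unit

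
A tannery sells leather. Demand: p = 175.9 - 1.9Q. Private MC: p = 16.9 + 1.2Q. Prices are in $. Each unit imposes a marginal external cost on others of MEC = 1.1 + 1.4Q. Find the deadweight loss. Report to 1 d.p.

Market equilibrium (private): 16.9 + 1.2Q = 175.9 - 1.9Q → Q_m = 51.2903.
Social marginal cost = private MC + MEC = 18.0 + 2.6Q.
Set SMC = demand: 18.0 + 2.6Q = 175.9 - 1.9Q → Q* = 35.0889.
The welfare-loss triangle has base |Q_m − Q*| and height MEC(Q_m) (the vertical gap between SMC and demand is zero at Q* and MEC at Q_m).
DWL = ½ × 16.2014 × 72.9065 = 590.5937.

DWL = $590.6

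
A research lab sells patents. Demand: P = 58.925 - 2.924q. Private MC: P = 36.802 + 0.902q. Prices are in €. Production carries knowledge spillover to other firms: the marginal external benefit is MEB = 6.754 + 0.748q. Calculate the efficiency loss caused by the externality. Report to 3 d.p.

DWL = €19.939

Market equilibrium (private): 36.802 + 0.902q = 58.925 - 2.924q → q_m = 5.7823.
Social marginal cost = private MC − MEB = 30.048 + 0.154q.
Set SMC = demand: 30.048 + 0.154q = 58.925 - 2.924q → q* = 9.3817.
Height of the DWL triangle at q_m is demand(q_m) − SMC(q_m) = MEB(q_m) = 11.0791.
DWL = ½ × 3.5994 × 11.0791 = 19.9391.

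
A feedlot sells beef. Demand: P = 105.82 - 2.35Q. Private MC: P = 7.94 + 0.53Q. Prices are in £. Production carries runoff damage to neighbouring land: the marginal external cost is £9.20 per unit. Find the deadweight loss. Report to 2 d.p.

Market equilibrium (private): 7.94 + 0.53Q = 105.82 - 2.35Q → Q_m = 33.9861.
Social marginal cost = private MC + MEC = 17.14 + 0.53Q.
Set SMC = demand: 17.14 + 0.53Q = 105.82 - 2.35Q → Q* = 30.7917.
The loss is the area between SMC and demand from Q* to Q_m; with linear curves that's a triangle of height MEC(Q_m).
DWL = ½ × 3.1944 × 9.2000 = 14.6942.

DWL = £14.69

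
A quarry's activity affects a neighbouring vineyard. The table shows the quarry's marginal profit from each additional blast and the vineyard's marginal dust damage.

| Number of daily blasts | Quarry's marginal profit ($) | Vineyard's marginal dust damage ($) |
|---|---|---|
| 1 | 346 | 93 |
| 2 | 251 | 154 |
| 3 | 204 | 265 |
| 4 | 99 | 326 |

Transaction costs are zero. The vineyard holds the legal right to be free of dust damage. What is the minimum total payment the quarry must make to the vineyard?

$247

Efficient level: marginal profit ≥ marginal dust damage through level 2, so k* = 2.
With the vineyard holding the right, the quarry must at least compensate total damage at k*: 93 + 154 = 247.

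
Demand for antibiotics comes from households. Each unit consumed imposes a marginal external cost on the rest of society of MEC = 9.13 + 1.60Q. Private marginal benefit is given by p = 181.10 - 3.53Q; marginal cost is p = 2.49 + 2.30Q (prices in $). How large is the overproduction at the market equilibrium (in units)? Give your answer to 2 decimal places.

7.83 units

Market equilibrium (private): 2.49 + 2.30Q = 181.10 - 3.53Q → Q_m = 30.6364.
Social marginal benefit = demand − MEC = 171.97 - 5.13Q.
Set SMB = MC: 171.97 - 5.13Q = 2.49 + 2.30Q → Q* = 22.8102.
Gap = |30.6364 − 22.8102| = 7.8262.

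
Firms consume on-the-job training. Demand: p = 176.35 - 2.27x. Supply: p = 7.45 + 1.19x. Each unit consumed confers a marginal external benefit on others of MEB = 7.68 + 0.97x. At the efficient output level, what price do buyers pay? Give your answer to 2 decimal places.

P = 15.37

Social marginal benefit = demand + MEB = 184.03 - 1.30x.
Set SMB = MC: 184.03 - 1.30x = 7.45 + 1.19x → x* = 70.9157.
Consumer price on the demand curve at x*: 176.35 − 2.27×70.9157 = 15.3714.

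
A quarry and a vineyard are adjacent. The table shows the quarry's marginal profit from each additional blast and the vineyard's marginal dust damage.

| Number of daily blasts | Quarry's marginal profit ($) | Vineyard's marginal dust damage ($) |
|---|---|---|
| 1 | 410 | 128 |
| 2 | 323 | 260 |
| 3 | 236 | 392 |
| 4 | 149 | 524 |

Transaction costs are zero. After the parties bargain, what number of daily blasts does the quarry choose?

2

Bargaining reaches the level where marginal profit last exceeds marginal dust damage.
That holds through level 2 (323 ≥ 260) but not at 3 (236 < 392).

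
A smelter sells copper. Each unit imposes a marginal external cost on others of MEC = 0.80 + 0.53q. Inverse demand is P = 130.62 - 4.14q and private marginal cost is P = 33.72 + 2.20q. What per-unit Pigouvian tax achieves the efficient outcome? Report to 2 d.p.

tax = 8.21 per unit

Social marginal cost = private MC + MEC = 34.52 + 2.73q.
Set SMC = demand: 34.52 + 2.73q = 130.62 - 4.14q → q* = 13.9884.
The Pigouvian tax equals MEC at q*: 0.80 + 0.53×13.9884 = 8.2139.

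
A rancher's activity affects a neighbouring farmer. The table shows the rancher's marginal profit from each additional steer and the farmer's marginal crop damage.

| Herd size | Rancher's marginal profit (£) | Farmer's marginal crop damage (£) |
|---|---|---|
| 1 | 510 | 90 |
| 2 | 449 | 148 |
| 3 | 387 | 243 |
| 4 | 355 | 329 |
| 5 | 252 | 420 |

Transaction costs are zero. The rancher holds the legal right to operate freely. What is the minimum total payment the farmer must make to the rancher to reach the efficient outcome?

£252

Left alone the rancher would choose level 5 (marginal profit stays positive).
Efficient level: k* = 4 (marginal profit ≥ marginal crop damage through 4).
The farmer must at least cover the rancher's forgone profit from cutting 5→4: 252 = 252.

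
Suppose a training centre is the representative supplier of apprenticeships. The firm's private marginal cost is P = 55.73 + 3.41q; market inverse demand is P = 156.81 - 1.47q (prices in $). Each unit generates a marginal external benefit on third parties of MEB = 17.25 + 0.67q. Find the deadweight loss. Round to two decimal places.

Market equilibrium (private): 55.73 + 3.41q = 156.81 - 1.47q → q_m = 20.7131.
Social marginal cost = private MC − MEB = 38.48 + 2.74q.
Set SMC = demand: 38.48 + 2.74q = 156.81 - 1.47q → q* = 28.1069.
Between q* and q_m the wedge demand − SMC runs linearly from 0 to MEB(q_m), so the loss is a triangle.
DWL = ½ × 7.3938 × 31.1278 = 115.0764.

DWL = $115.08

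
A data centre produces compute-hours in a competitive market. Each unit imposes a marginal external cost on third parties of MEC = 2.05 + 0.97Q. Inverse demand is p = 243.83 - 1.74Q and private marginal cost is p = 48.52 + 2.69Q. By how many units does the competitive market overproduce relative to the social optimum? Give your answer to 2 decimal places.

8.30 units

Market equilibrium (private): 48.52 + 2.69Q = 243.83 - 1.74Q → Q_m = 44.0880.
Social marginal cost = private MC + MEC = 50.57 + 3.66Q.
Set SMC = demand: 50.57 + 3.66Q = 243.83 - 1.74Q → Q* = 35.7889.
Gap = |44.0880 − 35.7889| = 8.2991.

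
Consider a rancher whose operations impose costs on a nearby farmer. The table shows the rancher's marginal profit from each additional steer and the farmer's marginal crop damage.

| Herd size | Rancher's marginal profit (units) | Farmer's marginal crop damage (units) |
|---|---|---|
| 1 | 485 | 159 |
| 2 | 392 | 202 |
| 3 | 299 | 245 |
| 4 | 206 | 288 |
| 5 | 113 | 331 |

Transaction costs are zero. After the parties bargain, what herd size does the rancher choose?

3

Bargaining reaches the level where marginal profit last exceeds marginal crop damage.
That holds through level 3 (299 ≥ 245) but not at 4 (206 < 288).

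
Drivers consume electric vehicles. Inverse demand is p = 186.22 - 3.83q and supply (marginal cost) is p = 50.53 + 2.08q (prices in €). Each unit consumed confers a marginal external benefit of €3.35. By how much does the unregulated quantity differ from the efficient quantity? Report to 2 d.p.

Market equilibrium (private): 50.53 + 2.08q = 186.22 - 3.83q → q_m = 22.9594.
Social marginal benefit = demand + MEB = 189.57 - 3.83q.
Set SMB = MC: 189.57 - 3.83q = 50.53 + 2.08q → q* = 23.5262.
Gap = |22.9594 − 23.5262| = 0.5668.

0.57 units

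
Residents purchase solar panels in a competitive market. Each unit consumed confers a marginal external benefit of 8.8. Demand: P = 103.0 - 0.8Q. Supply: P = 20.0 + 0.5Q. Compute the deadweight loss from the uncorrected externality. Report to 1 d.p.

Market equilibrium (private): 20.0 + 0.5Q = 103.0 - 0.8Q → Q_m = 63.8462.
Social marginal benefit = demand + MEB = 111.8 - 0.8Q.
Set SMB = MC: 111.8 - 0.8Q = 20.0 + 0.5Q → Q* = 70.6154.
The welfare-loss triangle has base |Q_m − Q*| and height MEB(Q_m) (the vertical gap between SMB and MC is zero at Q* and MEB at Q_m).
DWL = ½ × 6.7692 × 8.8000 = 29.7845.

DWL = 29.8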